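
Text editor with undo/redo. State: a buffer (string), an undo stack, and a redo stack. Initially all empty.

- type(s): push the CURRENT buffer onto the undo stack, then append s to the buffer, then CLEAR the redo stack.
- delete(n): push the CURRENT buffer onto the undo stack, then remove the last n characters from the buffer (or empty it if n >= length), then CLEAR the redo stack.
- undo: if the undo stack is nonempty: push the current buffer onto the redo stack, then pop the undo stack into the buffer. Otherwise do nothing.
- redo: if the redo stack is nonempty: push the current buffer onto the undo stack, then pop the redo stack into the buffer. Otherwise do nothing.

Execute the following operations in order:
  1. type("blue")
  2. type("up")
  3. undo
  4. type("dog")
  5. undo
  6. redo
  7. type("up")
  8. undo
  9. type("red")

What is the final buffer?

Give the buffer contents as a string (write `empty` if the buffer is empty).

After op 1 (type): buf='blue' undo_depth=1 redo_depth=0
After op 2 (type): buf='blueup' undo_depth=2 redo_depth=0
After op 3 (undo): buf='blue' undo_depth=1 redo_depth=1
After op 4 (type): buf='bluedog' undo_depth=2 redo_depth=0
After op 5 (undo): buf='blue' undo_depth=1 redo_depth=1
After op 6 (redo): buf='bluedog' undo_depth=2 redo_depth=0
After op 7 (type): buf='bluedogup' undo_depth=3 redo_depth=0
After op 8 (undo): buf='bluedog' undo_depth=2 redo_depth=1
After op 9 (type): buf='bluedogred' undo_depth=3 redo_depth=0

Answer: bluedogred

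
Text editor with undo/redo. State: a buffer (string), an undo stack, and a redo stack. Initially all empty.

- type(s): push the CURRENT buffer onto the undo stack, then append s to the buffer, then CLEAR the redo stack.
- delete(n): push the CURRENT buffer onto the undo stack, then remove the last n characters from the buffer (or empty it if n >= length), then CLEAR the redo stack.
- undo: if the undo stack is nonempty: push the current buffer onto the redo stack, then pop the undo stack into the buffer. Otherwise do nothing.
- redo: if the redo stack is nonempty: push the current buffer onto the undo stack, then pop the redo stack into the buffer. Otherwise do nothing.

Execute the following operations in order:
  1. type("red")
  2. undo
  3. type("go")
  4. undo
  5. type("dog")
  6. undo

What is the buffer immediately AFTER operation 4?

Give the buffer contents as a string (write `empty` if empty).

After op 1 (type): buf='red' undo_depth=1 redo_depth=0
After op 2 (undo): buf='(empty)' undo_depth=0 redo_depth=1
After op 3 (type): buf='go' undo_depth=1 redo_depth=0
After op 4 (undo): buf='(empty)' undo_depth=0 redo_depth=1

Answer: empty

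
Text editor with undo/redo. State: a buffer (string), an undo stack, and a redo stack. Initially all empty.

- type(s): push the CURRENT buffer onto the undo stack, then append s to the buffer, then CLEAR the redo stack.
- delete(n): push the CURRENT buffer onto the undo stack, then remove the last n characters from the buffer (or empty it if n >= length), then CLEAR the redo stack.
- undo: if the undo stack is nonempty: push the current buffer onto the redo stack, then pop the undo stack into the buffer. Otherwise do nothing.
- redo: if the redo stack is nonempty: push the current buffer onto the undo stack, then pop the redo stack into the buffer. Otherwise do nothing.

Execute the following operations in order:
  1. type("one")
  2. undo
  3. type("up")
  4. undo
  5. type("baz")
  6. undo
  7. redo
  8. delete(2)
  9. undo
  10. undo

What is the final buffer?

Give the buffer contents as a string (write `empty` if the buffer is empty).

Answer: empty

Derivation:
After op 1 (type): buf='one' undo_depth=1 redo_depth=0
After op 2 (undo): buf='(empty)' undo_depth=0 redo_depth=1
After op 3 (type): buf='up' undo_depth=1 redo_depth=0
After op 4 (undo): buf='(empty)' undo_depth=0 redo_depth=1
After op 5 (type): buf='baz' undo_depth=1 redo_depth=0
After op 6 (undo): buf='(empty)' undo_depth=0 redo_depth=1
After op 7 (redo): buf='baz' undo_depth=1 redo_depth=0
After op 8 (delete): buf='b' undo_depth=2 redo_depth=0
After op 9 (undo): buf='baz' undo_depth=1 redo_depth=1
After op 10 (undo): buf='(empty)' undo_depth=0 redo_depth=2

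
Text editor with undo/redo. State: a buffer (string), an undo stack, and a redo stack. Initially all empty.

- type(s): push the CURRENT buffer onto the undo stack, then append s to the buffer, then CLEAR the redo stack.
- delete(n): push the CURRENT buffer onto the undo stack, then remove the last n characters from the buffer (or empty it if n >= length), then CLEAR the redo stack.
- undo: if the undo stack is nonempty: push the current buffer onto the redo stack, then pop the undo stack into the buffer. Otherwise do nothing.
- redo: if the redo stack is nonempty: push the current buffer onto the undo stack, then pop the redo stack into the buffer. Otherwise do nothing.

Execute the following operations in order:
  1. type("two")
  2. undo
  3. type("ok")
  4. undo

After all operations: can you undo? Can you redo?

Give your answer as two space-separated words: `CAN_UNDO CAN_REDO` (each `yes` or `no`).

Answer: no yes

Derivation:
After op 1 (type): buf='two' undo_depth=1 redo_depth=0
After op 2 (undo): buf='(empty)' undo_depth=0 redo_depth=1
After op 3 (type): buf='ok' undo_depth=1 redo_depth=0
After op 4 (undo): buf='(empty)' undo_depth=0 redo_depth=1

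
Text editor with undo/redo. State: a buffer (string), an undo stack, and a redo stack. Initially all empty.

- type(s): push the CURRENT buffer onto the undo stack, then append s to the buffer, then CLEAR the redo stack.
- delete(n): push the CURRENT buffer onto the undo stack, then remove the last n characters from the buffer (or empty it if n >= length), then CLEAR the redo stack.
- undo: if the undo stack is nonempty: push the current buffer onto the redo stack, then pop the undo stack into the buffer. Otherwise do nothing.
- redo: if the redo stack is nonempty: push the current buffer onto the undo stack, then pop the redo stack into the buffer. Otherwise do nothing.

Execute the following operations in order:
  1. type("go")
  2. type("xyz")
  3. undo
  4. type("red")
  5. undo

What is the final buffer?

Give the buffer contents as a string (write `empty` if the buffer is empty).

Answer: go

Derivation:
After op 1 (type): buf='go' undo_depth=1 redo_depth=0
After op 2 (type): buf='goxyz' undo_depth=2 redo_depth=0
After op 3 (undo): buf='go' undo_depth=1 redo_depth=1
After op 4 (type): buf='gored' undo_depth=2 redo_depth=0
After op 5 (undo): buf='go' undo_depth=1 redo_depth=1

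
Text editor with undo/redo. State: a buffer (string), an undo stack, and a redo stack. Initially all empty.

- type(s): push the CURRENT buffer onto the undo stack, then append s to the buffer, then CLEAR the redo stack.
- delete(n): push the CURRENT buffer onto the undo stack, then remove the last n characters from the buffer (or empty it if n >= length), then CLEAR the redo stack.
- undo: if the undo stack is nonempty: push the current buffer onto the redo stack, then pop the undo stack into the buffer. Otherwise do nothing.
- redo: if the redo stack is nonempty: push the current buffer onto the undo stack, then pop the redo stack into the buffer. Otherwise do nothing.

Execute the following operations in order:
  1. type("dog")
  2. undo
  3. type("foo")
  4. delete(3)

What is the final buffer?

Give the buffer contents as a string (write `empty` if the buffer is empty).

After op 1 (type): buf='dog' undo_depth=1 redo_depth=0
After op 2 (undo): buf='(empty)' undo_depth=0 redo_depth=1
After op 3 (type): buf='foo' undo_depth=1 redo_depth=0
After op 4 (delete): buf='(empty)' undo_depth=2 redo_depth=0

Answer: empty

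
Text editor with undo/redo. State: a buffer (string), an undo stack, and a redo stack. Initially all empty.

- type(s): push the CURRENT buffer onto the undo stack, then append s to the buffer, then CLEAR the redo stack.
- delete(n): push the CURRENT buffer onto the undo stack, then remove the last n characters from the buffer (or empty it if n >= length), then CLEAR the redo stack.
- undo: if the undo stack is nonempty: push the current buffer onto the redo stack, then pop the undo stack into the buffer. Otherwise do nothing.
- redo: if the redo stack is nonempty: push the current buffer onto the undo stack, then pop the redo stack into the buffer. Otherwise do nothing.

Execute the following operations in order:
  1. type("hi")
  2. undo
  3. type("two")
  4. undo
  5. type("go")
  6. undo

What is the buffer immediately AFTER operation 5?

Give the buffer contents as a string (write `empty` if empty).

After op 1 (type): buf='hi' undo_depth=1 redo_depth=0
After op 2 (undo): buf='(empty)' undo_depth=0 redo_depth=1
After op 3 (type): buf='two' undo_depth=1 redo_depth=0
After op 4 (undo): buf='(empty)' undo_depth=0 redo_depth=1
After op 5 (type): buf='go' undo_depth=1 redo_depth=0

Answer: go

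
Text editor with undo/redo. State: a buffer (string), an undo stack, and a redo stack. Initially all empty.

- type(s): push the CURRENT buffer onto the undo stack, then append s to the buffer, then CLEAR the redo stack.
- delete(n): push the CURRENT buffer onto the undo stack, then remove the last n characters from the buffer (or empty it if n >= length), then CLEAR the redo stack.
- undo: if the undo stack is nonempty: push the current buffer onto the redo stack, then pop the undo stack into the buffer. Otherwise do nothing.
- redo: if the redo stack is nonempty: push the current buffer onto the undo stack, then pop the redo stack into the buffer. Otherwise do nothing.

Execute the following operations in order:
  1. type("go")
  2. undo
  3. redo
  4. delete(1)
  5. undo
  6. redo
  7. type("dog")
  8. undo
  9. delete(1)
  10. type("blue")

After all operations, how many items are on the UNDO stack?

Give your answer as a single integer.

After op 1 (type): buf='go' undo_depth=1 redo_depth=0
After op 2 (undo): buf='(empty)' undo_depth=0 redo_depth=1
After op 3 (redo): buf='go' undo_depth=1 redo_depth=0
After op 4 (delete): buf='g' undo_depth=2 redo_depth=0
After op 5 (undo): buf='go' undo_depth=1 redo_depth=1
After op 6 (redo): buf='g' undo_depth=2 redo_depth=0
After op 7 (type): buf='gdog' undo_depth=3 redo_depth=0
After op 8 (undo): buf='g' undo_depth=2 redo_depth=1
After op 9 (delete): buf='(empty)' undo_depth=3 redo_depth=0
After op 10 (type): buf='blue' undo_depth=4 redo_depth=0

Answer: 4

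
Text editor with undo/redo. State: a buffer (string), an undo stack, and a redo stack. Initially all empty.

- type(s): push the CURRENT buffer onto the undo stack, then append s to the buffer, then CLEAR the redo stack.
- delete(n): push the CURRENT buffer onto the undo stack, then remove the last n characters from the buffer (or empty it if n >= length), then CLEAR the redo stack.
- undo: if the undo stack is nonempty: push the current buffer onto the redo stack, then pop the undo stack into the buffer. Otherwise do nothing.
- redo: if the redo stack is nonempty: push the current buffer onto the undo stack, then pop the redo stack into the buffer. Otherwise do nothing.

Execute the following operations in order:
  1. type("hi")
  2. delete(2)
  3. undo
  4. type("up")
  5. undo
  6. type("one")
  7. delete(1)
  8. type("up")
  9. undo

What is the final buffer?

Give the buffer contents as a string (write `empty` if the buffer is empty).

Answer: hion

Derivation:
After op 1 (type): buf='hi' undo_depth=1 redo_depth=0
After op 2 (delete): buf='(empty)' undo_depth=2 redo_depth=0
After op 3 (undo): buf='hi' undo_depth=1 redo_depth=1
After op 4 (type): buf='hiup' undo_depth=2 redo_depth=0
After op 5 (undo): buf='hi' undo_depth=1 redo_depth=1
After op 6 (type): buf='hione' undo_depth=2 redo_depth=0
After op 7 (delete): buf='hion' undo_depth=3 redo_depth=0
After op 8 (type): buf='hionup' undo_depth=4 redo_depth=0
After op 9 (undo): buf='hion' undo_depth=3 redo_depth=1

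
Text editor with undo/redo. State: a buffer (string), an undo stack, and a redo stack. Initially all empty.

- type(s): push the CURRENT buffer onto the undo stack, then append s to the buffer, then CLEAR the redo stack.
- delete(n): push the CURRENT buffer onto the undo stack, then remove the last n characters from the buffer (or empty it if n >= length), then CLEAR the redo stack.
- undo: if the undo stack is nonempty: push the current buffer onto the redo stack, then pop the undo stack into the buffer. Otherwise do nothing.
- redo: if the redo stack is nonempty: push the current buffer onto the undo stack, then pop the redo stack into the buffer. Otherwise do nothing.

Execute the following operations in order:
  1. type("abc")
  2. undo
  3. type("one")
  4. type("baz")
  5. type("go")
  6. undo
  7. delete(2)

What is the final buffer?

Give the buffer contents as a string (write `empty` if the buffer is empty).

Answer: oneb

Derivation:
After op 1 (type): buf='abc' undo_depth=1 redo_depth=0
After op 2 (undo): buf='(empty)' undo_depth=0 redo_depth=1
After op 3 (type): buf='one' undo_depth=1 redo_depth=0
After op 4 (type): buf='onebaz' undo_depth=2 redo_depth=0
After op 5 (type): buf='onebazgo' undo_depth=3 redo_depth=0
After op 6 (undo): buf='onebaz' undo_depth=2 redo_depth=1
After op 7 (delete): buf='oneb' undo_depth=3 redo_depth=0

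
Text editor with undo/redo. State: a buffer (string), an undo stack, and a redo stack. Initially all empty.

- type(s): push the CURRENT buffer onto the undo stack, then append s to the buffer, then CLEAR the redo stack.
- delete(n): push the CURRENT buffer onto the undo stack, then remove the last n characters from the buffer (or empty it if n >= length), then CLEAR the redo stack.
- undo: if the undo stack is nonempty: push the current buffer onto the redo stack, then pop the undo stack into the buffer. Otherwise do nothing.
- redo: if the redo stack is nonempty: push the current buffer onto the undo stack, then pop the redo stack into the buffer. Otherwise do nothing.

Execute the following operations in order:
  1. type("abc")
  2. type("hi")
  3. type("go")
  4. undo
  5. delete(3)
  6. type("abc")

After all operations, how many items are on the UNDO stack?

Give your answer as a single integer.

After op 1 (type): buf='abc' undo_depth=1 redo_depth=0
After op 2 (type): buf='abchi' undo_depth=2 redo_depth=0
After op 3 (type): buf='abchigo' undo_depth=3 redo_depth=0
After op 4 (undo): buf='abchi' undo_depth=2 redo_depth=1
After op 5 (delete): buf='ab' undo_depth=3 redo_depth=0
After op 6 (type): buf='ababc' undo_depth=4 redo_depth=0

Answer: 4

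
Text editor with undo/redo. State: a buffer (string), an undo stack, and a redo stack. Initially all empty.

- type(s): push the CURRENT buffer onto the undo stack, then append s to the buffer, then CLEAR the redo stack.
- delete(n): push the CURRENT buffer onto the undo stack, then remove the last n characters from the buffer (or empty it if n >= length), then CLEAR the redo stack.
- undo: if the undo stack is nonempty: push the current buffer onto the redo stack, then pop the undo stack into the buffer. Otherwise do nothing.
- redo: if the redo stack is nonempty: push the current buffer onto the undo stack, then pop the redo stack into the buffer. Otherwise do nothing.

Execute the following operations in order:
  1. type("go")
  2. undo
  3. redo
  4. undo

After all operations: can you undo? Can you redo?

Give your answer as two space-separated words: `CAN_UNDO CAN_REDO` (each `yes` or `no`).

After op 1 (type): buf='go' undo_depth=1 redo_depth=0
After op 2 (undo): buf='(empty)' undo_depth=0 redo_depth=1
After op 3 (redo): buf='go' undo_depth=1 redo_depth=0
After op 4 (undo): buf='(empty)' undo_depth=0 redo_depth=1

Answer: no yes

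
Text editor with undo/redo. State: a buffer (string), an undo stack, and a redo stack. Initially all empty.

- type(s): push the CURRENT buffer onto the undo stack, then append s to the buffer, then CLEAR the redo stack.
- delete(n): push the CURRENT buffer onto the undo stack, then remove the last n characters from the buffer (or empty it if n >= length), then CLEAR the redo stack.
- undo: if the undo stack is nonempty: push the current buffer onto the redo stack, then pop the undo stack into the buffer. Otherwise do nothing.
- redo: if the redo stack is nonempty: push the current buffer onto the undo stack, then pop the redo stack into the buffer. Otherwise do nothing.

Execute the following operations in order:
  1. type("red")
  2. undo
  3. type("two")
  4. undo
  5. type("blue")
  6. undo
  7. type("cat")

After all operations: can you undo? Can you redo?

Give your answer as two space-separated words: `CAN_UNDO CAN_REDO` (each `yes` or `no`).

Answer: yes no

Derivation:
After op 1 (type): buf='red' undo_depth=1 redo_depth=0
After op 2 (undo): buf='(empty)' undo_depth=0 redo_depth=1
After op 3 (type): buf='two' undo_depth=1 redo_depth=0
After op 4 (undo): buf='(empty)' undo_depth=0 redo_depth=1
After op 5 (type): buf='blue' undo_depth=1 redo_depth=0
After op 6 (undo): buf='(empty)' undo_depth=0 redo_depth=1
After op 7 (type): buf='cat' undo_depth=1 redo_depth=0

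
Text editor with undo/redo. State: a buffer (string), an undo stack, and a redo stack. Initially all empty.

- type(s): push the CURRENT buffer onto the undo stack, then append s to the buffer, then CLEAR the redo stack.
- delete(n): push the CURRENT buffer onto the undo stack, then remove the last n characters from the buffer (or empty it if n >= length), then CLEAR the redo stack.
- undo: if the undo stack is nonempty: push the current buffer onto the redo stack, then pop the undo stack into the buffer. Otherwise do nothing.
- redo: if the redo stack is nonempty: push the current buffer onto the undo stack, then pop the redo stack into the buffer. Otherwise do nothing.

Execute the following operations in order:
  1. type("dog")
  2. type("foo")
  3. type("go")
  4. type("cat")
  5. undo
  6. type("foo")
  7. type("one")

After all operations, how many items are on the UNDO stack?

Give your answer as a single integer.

After op 1 (type): buf='dog' undo_depth=1 redo_depth=0
After op 2 (type): buf='dogfoo' undo_depth=2 redo_depth=0
After op 3 (type): buf='dogfoogo' undo_depth=3 redo_depth=0
After op 4 (type): buf='dogfoogocat' undo_depth=4 redo_depth=0
After op 5 (undo): buf='dogfoogo' undo_depth=3 redo_depth=1
After op 6 (type): buf='dogfoogofoo' undo_depth=4 redo_depth=0
After op 7 (type): buf='dogfoogofooone' undo_depth=5 redo_depth=0

Answer: 5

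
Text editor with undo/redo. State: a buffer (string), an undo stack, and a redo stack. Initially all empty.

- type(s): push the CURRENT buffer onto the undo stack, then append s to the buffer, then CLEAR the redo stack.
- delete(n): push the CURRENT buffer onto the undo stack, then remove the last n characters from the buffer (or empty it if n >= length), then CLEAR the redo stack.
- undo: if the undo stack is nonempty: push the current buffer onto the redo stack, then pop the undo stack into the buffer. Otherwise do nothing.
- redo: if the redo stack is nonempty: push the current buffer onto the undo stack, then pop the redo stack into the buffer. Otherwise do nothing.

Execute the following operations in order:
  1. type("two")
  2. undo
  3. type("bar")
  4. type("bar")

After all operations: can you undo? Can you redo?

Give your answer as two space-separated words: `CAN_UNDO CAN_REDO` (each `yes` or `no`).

After op 1 (type): buf='two' undo_depth=1 redo_depth=0
After op 2 (undo): buf='(empty)' undo_depth=0 redo_depth=1
After op 3 (type): buf='bar' undo_depth=1 redo_depth=0
After op 4 (type): buf='barbar' undo_depth=2 redo_depth=0

Answer: yes no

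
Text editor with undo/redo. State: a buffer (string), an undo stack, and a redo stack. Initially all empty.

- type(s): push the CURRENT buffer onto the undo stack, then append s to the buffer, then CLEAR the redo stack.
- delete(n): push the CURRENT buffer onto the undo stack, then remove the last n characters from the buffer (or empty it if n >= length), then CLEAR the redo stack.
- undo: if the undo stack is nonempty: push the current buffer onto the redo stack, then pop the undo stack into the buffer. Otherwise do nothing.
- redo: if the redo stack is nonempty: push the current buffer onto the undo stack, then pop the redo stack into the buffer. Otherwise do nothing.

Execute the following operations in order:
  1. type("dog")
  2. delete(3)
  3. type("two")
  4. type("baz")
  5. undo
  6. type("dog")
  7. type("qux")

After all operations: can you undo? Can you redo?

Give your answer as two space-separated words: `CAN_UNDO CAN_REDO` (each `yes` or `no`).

After op 1 (type): buf='dog' undo_depth=1 redo_depth=0
After op 2 (delete): buf='(empty)' undo_depth=2 redo_depth=0
After op 3 (type): buf='two' undo_depth=3 redo_depth=0
After op 4 (type): buf='twobaz' undo_depth=4 redo_depth=0
After op 5 (undo): buf='two' undo_depth=3 redo_depth=1
After op 6 (type): buf='twodog' undo_depth=4 redo_depth=0
After op 7 (type): buf='twodogqux' undo_depth=5 redo_depth=0

Answer: yes no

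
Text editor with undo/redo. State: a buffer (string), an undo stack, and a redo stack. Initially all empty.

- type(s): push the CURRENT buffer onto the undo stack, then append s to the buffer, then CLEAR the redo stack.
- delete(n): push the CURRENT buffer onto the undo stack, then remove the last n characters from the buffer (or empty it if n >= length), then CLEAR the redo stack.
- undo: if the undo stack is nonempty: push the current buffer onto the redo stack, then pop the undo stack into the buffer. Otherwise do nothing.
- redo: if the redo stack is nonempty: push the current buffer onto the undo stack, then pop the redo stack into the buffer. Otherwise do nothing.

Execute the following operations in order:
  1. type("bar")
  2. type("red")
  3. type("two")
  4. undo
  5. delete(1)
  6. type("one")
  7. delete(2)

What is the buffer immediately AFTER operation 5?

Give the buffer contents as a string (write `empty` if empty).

Answer: barre

Derivation:
After op 1 (type): buf='bar' undo_depth=1 redo_depth=0
After op 2 (type): buf='barred' undo_depth=2 redo_depth=0
After op 3 (type): buf='barredtwo' undo_depth=3 redo_depth=0
After op 4 (undo): buf='barred' undo_depth=2 redo_depth=1
After op 5 (delete): buf='barre' undo_depth=3 redo_depth=0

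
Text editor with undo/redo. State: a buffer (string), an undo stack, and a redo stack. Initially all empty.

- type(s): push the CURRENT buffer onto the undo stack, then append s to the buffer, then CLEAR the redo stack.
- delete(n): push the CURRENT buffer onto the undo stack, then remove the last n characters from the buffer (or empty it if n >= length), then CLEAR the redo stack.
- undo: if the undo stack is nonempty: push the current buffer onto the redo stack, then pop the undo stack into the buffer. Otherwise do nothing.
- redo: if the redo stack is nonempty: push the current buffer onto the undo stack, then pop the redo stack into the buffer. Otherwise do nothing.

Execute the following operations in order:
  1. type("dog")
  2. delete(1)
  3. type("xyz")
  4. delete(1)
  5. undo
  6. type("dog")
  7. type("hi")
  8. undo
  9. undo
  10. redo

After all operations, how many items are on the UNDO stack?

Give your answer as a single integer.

Answer: 4

Derivation:
After op 1 (type): buf='dog' undo_depth=1 redo_depth=0
After op 2 (delete): buf='do' undo_depth=2 redo_depth=0
After op 3 (type): buf='doxyz' undo_depth=3 redo_depth=0
After op 4 (delete): buf='doxy' undo_depth=4 redo_depth=0
After op 5 (undo): buf='doxyz' undo_depth=3 redo_depth=1
After op 6 (type): buf='doxyzdog' undo_depth=4 redo_depth=0
After op 7 (type): buf='doxyzdoghi' undo_depth=5 redo_depth=0
After op 8 (undo): buf='doxyzdog' undo_depth=4 redo_depth=1
After op 9 (undo): buf='doxyz' undo_depth=3 redo_depth=2
After op 10 (redo): buf='doxyzdog' undo_depth=4 redo_depth=1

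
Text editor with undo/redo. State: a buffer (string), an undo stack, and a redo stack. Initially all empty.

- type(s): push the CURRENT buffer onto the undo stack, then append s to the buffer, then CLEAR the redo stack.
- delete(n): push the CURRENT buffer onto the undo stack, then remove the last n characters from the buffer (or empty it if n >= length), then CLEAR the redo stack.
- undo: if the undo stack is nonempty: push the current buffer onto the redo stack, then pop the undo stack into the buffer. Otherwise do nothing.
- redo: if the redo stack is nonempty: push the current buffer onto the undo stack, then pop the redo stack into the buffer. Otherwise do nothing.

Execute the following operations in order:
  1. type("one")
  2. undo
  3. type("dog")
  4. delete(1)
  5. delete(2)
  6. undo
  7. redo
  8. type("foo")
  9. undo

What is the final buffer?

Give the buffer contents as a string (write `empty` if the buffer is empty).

After op 1 (type): buf='one' undo_depth=1 redo_depth=0
After op 2 (undo): buf='(empty)' undo_depth=0 redo_depth=1
After op 3 (type): buf='dog' undo_depth=1 redo_depth=0
After op 4 (delete): buf='do' undo_depth=2 redo_depth=0
After op 5 (delete): buf='(empty)' undo_depth=3 redo_depth=0
After op 6 (undo): buf='do' undo_depth=2 redo_depth=1
After op 7 (redo): buf='(empty)' undo_depth=3 redo_depth=0
After op 8 (type): buf='foo' undo_depth=4 redo_depth=0
After op 9 (undo): buf='(empty)' undo_depth=3 redo_depth=1

Answer: empty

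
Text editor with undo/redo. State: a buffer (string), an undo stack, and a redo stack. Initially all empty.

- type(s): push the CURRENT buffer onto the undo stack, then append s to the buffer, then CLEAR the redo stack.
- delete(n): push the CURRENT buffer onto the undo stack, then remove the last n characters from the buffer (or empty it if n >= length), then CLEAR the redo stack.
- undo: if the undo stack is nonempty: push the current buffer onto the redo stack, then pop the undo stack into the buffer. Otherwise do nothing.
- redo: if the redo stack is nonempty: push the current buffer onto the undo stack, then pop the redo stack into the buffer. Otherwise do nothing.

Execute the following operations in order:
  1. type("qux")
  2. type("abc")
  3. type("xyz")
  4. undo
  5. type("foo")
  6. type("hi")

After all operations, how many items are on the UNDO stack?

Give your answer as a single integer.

After op 1 (type): buf='qux' undo_depth=1 redo_depth=0
After op 2 (type): buf='quxabc' undo_depth=2 redo_depth=0
After op 3 (type): buf='quxabcxyz' undo_depth=3 redo_depth=0
After op 4 (undo): buf='quxabc' undo_depth=2 redo_depth=1
After op 5 (type): buf='quxabcfoo' undo_depth=3 redo_depth=0
After op 6 (type): buf='quxabcfoohi' undo_depth=4 redo_depth=0

Answer: 4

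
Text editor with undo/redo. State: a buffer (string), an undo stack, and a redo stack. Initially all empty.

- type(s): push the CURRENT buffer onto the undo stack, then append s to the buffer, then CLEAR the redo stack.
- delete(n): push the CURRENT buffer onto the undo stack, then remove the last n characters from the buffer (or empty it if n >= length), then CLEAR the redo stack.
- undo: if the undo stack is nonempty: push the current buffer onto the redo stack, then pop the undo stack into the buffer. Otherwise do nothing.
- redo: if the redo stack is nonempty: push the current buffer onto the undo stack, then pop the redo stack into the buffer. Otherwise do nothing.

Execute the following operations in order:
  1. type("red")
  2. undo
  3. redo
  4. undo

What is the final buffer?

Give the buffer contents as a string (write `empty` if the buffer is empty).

Answer: empty

Derivation:
After op 1 (type): buf='red' undo_depth=1 redo_depth=0
After op 2 (undo): buf='(empty)' undo_depth=0 redo_depth=1
After op 3 (redo): buf='red' undo_depth=1 redo_depth=0
After op 4 (undo): buf='(empty)' undo_depth=0 redo_depth=1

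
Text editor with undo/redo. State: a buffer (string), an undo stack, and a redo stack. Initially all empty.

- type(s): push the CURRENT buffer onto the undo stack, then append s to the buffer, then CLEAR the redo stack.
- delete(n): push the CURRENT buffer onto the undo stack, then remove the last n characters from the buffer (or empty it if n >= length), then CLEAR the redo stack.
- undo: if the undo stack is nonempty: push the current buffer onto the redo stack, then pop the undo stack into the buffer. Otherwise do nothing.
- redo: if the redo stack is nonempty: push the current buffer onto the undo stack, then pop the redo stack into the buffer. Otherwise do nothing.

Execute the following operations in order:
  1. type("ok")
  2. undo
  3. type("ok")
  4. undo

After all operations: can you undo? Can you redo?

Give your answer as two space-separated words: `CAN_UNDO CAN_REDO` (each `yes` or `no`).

After op 1 (type): buf='ok' undo_depth=1 redo_depth=0
After op 2 (undo): buf='(empty)' undo_depth=0 redo_depth=1
After op 3 (type): buf='ok' undo_depth=1 redo_depth=0
After op 4 (undo): buf='(empty)' undo_depth=0 redo_depth=1

Answer: no yes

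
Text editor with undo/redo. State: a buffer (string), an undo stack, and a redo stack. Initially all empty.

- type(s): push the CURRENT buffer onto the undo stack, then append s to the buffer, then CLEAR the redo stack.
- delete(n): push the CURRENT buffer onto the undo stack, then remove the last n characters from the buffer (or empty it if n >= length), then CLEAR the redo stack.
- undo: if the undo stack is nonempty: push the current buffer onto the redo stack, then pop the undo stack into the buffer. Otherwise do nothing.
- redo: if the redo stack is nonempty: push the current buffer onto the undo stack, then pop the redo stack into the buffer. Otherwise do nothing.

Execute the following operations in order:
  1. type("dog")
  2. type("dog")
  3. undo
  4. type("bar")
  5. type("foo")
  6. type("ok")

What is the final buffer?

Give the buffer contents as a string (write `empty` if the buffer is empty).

After op 1 (type): buf='dog' undo_depth=1 redo_depth=0
After op 2 (type): buf='dogdog' undo_depth=2 redo_depth=0
After op 3 (undo): buf='dog' undo_depth=1 redo_depth=1
After op 4 (type): buf='dogbar' undo_depth=2 redo_depth=0
After op 5 (type): buf='dogbarfoo' undo_depth=3 redo_depth=0
After op 6 (type): buf='dogbarfoook' undo_depth=4 redo_depth=0

Answer: dogbarfoook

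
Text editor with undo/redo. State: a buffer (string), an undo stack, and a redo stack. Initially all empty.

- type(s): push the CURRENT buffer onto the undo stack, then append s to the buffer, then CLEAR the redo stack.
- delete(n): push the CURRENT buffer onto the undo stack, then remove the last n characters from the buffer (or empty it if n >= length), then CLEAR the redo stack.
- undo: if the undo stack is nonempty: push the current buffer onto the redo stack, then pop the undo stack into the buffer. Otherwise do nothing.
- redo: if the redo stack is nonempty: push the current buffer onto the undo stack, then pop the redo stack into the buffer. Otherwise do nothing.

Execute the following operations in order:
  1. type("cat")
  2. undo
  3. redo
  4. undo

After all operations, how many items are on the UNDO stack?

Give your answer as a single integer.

Answer: 0

Derivation:
After op 1 (type): buf='cat' undo_depth=1 redo_depth=0
After op 2 (undo): buf='(empty)' undo_depth=0 redo_depth=1
After op 3 (redo): buf='cat' undo_depth=1 redo_depth=0
After op 4 (undo): buf='(empty)' undo_depth=0 redo_depth=1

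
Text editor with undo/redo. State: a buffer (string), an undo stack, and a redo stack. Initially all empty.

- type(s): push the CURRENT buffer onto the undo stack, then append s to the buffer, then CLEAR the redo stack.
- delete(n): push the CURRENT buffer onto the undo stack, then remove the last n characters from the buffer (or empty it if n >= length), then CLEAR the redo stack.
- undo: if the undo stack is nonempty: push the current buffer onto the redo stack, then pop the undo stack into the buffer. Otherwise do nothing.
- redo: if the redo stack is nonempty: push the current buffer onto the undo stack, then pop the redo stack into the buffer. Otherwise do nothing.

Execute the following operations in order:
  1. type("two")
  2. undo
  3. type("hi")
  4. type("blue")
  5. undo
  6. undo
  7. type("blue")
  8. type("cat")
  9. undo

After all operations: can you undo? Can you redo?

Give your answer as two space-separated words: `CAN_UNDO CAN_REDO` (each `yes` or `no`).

Answer: yes yes

Derivation:
After op 1 (type): buf='two' undo_depth=1 redo_depth=0
After op 2 (undo): buf='(empty)' undo_depth=0 redo_depth=1
After op 3 (type): buf='hi' undo_depth=1 redo_depth=0
After op 4 (type): buf='hiblue' undo_depth=2 redo_depth=0
After op 5 (undo): buf='hi' undo_depth=1 redo_depth=1
After op 6 (undo): buf='(empty)' undo_depth=0 redo_depth=2
After op 7 (type): buf='blue' undo_depth=1 redo_depth=0
After op 8 (type): buf='bluecat' undo_depth=2 redo_depth=0
After op 9 (undo): buf='blue' undo_depth=1 redo_depth=1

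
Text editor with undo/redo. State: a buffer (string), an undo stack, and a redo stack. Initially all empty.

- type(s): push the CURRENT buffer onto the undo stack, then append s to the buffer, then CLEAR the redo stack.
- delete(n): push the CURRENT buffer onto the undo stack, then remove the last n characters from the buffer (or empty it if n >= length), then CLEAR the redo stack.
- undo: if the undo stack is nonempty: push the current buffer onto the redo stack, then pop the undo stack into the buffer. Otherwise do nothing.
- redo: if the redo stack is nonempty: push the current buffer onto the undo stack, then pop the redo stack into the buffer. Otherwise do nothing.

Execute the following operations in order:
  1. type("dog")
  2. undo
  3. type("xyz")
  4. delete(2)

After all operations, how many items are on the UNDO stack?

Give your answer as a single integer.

After op 1 (type): buf='dog' undo_depth=1 redo_depth=0
After op 2 (undo): buf='(empty)' undo_depth=0 redo_depth=1
After op 3 (type): buf='xyz' undo_depth=1 redo_depth=0
After op 4 (delete): buf='x' undo_depth=2 redo_depth=0

Answer: 2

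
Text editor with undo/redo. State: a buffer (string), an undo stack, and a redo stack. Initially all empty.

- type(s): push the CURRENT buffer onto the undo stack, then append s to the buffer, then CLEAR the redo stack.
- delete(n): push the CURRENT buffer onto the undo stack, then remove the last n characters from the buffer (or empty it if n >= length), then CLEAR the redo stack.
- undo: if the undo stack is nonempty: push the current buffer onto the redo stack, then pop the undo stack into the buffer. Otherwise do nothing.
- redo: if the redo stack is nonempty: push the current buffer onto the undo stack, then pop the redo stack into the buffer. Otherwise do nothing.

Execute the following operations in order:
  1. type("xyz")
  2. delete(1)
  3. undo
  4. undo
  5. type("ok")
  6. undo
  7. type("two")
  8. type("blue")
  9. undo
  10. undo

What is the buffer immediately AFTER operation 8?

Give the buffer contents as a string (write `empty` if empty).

After op 1 (type): buf='xyz' undo_depth=1 redo_depth=0
After op 2 (delete): buf='xy' undo_depth=2 redo_depth=0
After op 3 (undo): buf='xyz' undo_depth=1 redo_depth=1
After op 4 (undo): buf='(empty)' undo_depth=0 redo_depth=2
After op 5 (type): buf='ok' undo_depth=1 redo_depth=0
After op 6 (undo): buf='(empty)' undo_depth=0 redo_depth=1
After op 7 (type): buf='two' undo_depth=1 redo_depth=0
After op 8 (type): buf='twoblue' undo_depth=2 redo_depth=0

Answer: twoblue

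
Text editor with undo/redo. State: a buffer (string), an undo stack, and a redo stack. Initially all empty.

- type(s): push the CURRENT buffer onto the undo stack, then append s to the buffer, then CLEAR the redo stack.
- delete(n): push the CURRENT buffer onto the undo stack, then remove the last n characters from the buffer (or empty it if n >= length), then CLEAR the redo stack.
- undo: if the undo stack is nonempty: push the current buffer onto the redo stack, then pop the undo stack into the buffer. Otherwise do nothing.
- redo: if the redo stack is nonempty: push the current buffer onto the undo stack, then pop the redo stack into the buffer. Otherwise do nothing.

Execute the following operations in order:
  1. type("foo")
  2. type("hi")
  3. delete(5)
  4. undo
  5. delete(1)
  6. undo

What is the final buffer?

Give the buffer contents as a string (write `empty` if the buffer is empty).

Answer: foohi

Derivation:
After op 1 (type): buf='foo' undo_depth=1 redo_depth=0
After op 2 (type): buf='foohi' undo_depth=2 redo_depth=0
After op 3 (delete): buf='(empty)' undo_depth=3 redo_depth=0
After op 4 (undo): buf='foohi' undo_depth=2 redo_depth=1
After op 5 (delete): buf='fooh' undo_depth=3 redo_depth=0
After op 6 (undo): buf='foohi' undo_depth=2 redo_depth=1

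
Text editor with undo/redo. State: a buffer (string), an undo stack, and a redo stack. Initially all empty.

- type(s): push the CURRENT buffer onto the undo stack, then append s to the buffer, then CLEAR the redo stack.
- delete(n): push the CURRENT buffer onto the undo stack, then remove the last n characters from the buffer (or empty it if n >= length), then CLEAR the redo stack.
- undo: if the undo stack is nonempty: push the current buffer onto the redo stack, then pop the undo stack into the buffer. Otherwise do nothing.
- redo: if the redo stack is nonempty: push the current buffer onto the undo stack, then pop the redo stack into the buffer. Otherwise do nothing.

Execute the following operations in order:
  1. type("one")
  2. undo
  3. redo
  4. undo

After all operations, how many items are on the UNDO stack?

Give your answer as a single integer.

Answer: 0

Derivation:
After op 1 (type): buf='one' undo_depth=1 redo_depth=0
After op 2 (undo): buf='(empty)' undo_depth=0 redo_depth=1
After op 3 (redo): buf='one' undo_depth=1 redo_depth=0
After op 4 (undo): buf='(empty)' undo_depth=0 redo_depth=1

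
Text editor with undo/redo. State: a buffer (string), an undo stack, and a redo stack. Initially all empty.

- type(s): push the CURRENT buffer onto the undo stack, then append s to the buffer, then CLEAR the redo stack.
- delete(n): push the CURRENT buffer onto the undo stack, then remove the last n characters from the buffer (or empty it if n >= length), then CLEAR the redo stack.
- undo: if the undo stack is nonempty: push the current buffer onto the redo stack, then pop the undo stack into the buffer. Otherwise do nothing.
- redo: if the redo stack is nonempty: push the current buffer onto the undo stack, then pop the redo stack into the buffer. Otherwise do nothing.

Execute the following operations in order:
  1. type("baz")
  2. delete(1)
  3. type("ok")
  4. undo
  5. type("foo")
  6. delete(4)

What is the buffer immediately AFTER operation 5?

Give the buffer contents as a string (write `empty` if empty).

After op 1 (type): buf='baz' undo_depth=1 redo_depth=0
After op 2 (delete): buf='ba' undo_depth=2 redo_depth=0
After op 3 (type): buf='baok' undo_depth=3 redo_depth=0
After op 4 (undo): buf='ba' undo_depth=2 redo_depth=1
After op 5 (type): buf='bafoo' undo_depth=3 redo_depth=0

Answer: bafoo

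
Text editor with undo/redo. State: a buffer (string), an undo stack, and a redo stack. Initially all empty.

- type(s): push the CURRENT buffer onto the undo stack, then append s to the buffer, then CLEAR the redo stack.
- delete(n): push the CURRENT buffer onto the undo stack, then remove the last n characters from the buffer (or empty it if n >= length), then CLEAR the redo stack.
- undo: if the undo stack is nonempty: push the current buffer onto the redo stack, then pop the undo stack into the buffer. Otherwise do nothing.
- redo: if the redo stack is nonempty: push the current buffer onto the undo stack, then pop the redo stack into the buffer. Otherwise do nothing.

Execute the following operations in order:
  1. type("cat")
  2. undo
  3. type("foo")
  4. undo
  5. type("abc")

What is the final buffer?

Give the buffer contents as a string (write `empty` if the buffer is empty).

Answer: abc

Derivation:
After op 1 (type): buf='cat' undo_depth=1 redo_depth=0
After op 2 (undo): buf='(empty)' undo_depth=0 redo_depth=1
After op 3 (type): buf='foo' undo_depth=1 redo_depth=0
After op 4 (undo): buf='(empty)' undo_depth=0 redo_depth=1
After op 5 (type): buf='abc' undo_depth=1 redo_depth=0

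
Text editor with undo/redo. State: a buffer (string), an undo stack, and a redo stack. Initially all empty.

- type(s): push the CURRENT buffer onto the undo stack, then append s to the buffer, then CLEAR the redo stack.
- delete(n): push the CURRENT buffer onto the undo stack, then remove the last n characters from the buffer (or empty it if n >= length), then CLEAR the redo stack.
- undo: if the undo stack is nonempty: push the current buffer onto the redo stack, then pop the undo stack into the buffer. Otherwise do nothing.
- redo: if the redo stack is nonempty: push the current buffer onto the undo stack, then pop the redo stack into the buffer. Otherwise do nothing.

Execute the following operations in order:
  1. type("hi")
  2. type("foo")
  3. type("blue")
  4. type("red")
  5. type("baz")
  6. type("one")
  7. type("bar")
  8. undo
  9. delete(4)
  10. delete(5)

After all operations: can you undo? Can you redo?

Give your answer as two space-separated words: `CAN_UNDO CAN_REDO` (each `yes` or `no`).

Answer: yes no

Derivation:
After op 1 (type): buf='hi' undo_depth=1 redo_depth=0
After op 2 (type): buf='hifoo' undo_depth=2 redo_depth=0
After op 3 (type): buf='hifooblue' undo_depth=3 redo_depth=0
After op 4 (type): buf='hifoobluered' undo_depth=4 redo_depth=0
After op 5 (type): buf='hifooblueredbaz' undo_depth=5 redo_depth=0
After op 6 (type): buf='hifooblueredbazone' undo_depth=6 redo_depth=0
After op 7 (type): buf='hifooblueredbazonebar' undo_depth=7 redo_depth=0
After op 8 (undo): buf='hifooblueredbazone' undo_depth=6 redo_depth=1
After op 9 (delete): buf='hifooblueredba' undo_depth=7 redo_depth=0
After op 10 (delete): buf='hifooblue' undo_depth=8 redo_depth=0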